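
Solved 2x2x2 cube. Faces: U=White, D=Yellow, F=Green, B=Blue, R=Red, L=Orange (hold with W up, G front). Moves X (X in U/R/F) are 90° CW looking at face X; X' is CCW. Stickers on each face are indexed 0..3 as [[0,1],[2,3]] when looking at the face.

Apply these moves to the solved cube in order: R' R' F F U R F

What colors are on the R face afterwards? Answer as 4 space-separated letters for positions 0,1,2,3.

Answer: Y G G B

Derivation:
After move 1 (R'): R=RRRR U=WBWB F=GWGW D=YGYG B=YBYB
After move 2 (R'): R=RRRR U=WYWY F=GBGB D=YWYW B=GBGB
After move 3 (F): F=GGBB U=WYOO R=WRYR D=RRYW L=OYOW
After move 4 (F): F=BGBG U=WYWY R=OROR D=YWYW L=OROR
After move 5 (U): U=WWYY F=ORBG R=GBOR B=ORGB L=BGOR
After move 6 (R): R=OGRB U=WRYG F=OWBW D=YGYO B=YRWB
After move 7 (F): F=BOWW U=WRRG R=YGGB D=ROYO L=BYOG
Query: R face = YGGB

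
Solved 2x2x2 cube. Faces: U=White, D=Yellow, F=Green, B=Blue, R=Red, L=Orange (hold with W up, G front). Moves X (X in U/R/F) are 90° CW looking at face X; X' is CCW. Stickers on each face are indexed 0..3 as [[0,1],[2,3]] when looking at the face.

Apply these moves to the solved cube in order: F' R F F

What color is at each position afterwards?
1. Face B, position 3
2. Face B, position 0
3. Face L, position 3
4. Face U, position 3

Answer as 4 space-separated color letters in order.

Answer: B R Y O

Derivation:
After move 1 (F'): F=GGGG U=WWRR R=YRYR D=OOYY L=OWOW
After move 2 (R): R=YYRR U=WGRG F=GOGY D=OBYB B=RBWB
After move 3 (F): F=GGYO U=WGWW R=RYGR D=RYYB L=OOOB
After move 4 (F): F=YGOG U=WGBO R=WYWR D=GRYB L=OROY
Query 1: B[3] = B
Query 2: B[0] = R
Query 3: L[3] = Y
Query 4: U[3] = O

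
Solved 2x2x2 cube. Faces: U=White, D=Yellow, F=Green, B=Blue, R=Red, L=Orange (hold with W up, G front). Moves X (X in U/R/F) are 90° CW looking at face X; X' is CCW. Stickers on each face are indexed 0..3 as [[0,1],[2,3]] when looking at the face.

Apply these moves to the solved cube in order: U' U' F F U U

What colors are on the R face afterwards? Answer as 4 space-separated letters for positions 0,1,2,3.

After move 1 (U'): U=WWWW F=OOGG R=GGRR B=RRBB L=BBOO
After move 2 (U'): U=WWWW F=BBGG R=OORR B=GGBB L=RROO
After move 3 (F): F=GBGB U=WWOR R=WOWR D=ROYY L=RYOY
After move 4 (F): F=GGBB U=WWYY R=OORR D=WWYY L=RROO
After move 5 (U): U=YWYW F=OOBB R=GGRR B=RRBB L=GGOO
After move 6 (U): U=YYWW F=GGBB R=RRRR B=GGBB L=OOOO
Query: R face = RRRR

Answer: R R R R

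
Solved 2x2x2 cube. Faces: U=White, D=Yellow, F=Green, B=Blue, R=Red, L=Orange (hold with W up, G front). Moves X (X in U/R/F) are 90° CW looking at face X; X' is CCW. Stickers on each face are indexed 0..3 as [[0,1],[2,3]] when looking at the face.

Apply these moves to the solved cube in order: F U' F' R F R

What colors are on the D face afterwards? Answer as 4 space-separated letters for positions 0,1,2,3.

Answer: R O Y W

Derivation:
After move 1 (F): F=GGGG U=WWOO R=WRWR D=RRYY L=OYOY
After move 2 (U'): U=WOWO F=OYGG R=GGWR B=WRBB L=BBOY
After move 3 (F'): F=YGOG U=WOGW R=RGRR D=BYYY L=BOOW
After move 4 (R): R=RRRG U=WGGG F=YYOY D=BBYW B=WROB
After move 5 (F): F=OYYY U=WGWO R=GRGG D=RRYW L=BBOB
After move 6 (R): R=GGGR U=WYWY F=ORYW D=ROYW B=ORGB
Query: D face = ROYW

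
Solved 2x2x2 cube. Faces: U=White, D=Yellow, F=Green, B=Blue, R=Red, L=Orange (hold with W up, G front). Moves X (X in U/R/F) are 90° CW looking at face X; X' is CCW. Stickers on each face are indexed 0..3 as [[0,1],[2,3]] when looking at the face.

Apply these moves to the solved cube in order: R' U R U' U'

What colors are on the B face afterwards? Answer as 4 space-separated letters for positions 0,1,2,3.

Answer: R G W B

Derivation:
After move 1 (R'): R=RRRR U=WBWB F=GWGW D=YGYG B=YBYB
After move 2 (U): U=WWBB F=RRGW R=YBRR B=OOYB L=GWOO
After move 3 (R): R=RYRB U=WRBW F=RGGG D=YYYO B=BOWB
After move 4 (U'): U=RWWB F=GWGG R=RGRB B=RYWB L=BOOO
After move 5 (U'): U=WBRW F=BOGG R=GWRB B=RGWB L=RYOO
Query: B face = RGWB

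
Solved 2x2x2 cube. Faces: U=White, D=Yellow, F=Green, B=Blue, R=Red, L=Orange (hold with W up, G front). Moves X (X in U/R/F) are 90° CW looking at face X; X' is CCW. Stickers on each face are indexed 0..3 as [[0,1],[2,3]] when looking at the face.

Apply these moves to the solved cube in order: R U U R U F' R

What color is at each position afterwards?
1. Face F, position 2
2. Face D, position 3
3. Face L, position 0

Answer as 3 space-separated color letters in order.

Answer: R R W

Derivation:
After move 1 (R): R=RRRR U=WGWG F=GYGY D=YBYB B=WBWB
After move 2 (U): U=WWGG F=RRGY R=WBRR B=OOWB L=GYOO
After move 3 (U): U=GWGW F=WBGY R=OORR B=GYWB L=RROO
After move 4 (R): R=RORO U=GBGY F=WBGB D=YWYG B=WYWB
After move 5 (U): U=GGYB F=ROGB R=WYRO B=RRWB L=WBOO
After move 6 (F'): F=OBRG U=GGWR R=WYYO D=BOYG L=WBOY
After move 7 (R): R=YWOY U=GBWG F=OORG D=BWYR B=RRGB
Query 1: F[2] = R
Query 2: D[3] = R
Query 3: L[0] = W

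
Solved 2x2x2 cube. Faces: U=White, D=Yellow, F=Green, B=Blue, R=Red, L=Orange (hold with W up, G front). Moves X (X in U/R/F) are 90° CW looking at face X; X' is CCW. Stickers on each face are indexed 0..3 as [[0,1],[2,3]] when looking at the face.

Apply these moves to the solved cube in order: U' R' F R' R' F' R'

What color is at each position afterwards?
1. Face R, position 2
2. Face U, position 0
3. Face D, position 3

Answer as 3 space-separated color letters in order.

Answer: B W W

Derivation:
After move 1 (U'): U=WWWW F=OOGG R=GGRR B=RRBB L=BBOO
After move 2 (R'): R=GRGR U=WBWR F=OWGW D=YOYG B=YRYB
After move 3 (F): F=GOWW U=WBOB R=WRRR D=GGYG L=BYOO
After move 4 (R'): R=RRWR U=WYOY F=GBWB D=GOYW B=GRGB
After move 5 (R'): R=RRRW U=WGOG F=GYWY D=GBYB B=WROB
After move 6 (F'): F=YYGW U=WGRR R=BRGW D=YOYB L=BGOO
After move 7 (R'): R=RWBG U=WORW F=YGGR D=YYYW B=BROB
Query 1: R[2] = B
Query 2: U[0] = W
Query 3: D[3] = W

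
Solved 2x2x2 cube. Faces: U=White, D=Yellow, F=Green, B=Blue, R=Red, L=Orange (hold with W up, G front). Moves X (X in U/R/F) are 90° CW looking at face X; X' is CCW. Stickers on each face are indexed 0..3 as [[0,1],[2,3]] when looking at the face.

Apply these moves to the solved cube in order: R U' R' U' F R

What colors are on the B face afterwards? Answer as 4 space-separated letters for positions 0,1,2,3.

After move 1 (R): R=RRRR U=WGWG F=GYGY D=YBYB B=WBWB
After move 2 (U'): U=GGWW F=OOGY R=GYRR B=RRWB L=WBOO
After move 3 (R'): R=YRGR U=GWWR F=OGGW D=YOYY B=BRBB
After move 4 (U'): U=WRGW F=WBGW R=OGGR B=YRBB L=BROO
After move 5 (F): F=GWWB U=WROR R=GGWR D=GOYY L=BYOO
After move 6 (R): R=WGRG U=WWOB F=GOWY D=GBYY B=RRRB
Query: B face = RRRB

Answer: R R R B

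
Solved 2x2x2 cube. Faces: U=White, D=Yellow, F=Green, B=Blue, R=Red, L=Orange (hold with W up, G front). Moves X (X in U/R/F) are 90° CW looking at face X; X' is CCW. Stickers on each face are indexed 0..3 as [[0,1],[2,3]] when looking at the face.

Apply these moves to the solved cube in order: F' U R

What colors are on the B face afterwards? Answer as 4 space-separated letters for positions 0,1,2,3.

After move 1 (F'): F=GGGG U=WWRR R=YRYR D=OOYY L=OWOW
After move 2 (U): U=RWRW F=YRGG R=BBYR B=OWBB L=GGOW
After move 3 (R): R=YBRB U=RRRG F=YOGY D=OBYO B=WWWB
Query: B face = WWWB

Answer: W W W B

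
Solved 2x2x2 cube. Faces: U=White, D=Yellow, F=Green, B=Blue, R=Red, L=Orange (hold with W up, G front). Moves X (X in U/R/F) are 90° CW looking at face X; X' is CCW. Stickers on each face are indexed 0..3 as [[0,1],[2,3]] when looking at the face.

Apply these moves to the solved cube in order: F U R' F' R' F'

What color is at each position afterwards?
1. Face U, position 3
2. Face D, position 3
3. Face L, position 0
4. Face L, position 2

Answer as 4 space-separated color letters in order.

After move 1 (F): F=GGGG U=WWOO R=WRWR D=RRYY L=OYOY
After move 2 (U): U=OWOW F=WRGG R=BBWR B=OYBB L=GGOY
After move 3 (R'): R=BRBW U=OBOO F=WWGW D=RRYG B=YYRB
After move 4 (F'): F=WWWG U=OBBB R=RRRW D=GYYG L=GOOO
After move 5 (R'): R=RWRR U=ORBY F=WBWB D=GWYG B=GYYB
After move 6 (F'): F=BBWW U=ORRR R=WWGR D=OOYG L=GYOB
Query 1: U[3] = R
Query 2: D[3] = G
Query 3: L[0] = G
Query 4: L[2] = O

Answer: R G G O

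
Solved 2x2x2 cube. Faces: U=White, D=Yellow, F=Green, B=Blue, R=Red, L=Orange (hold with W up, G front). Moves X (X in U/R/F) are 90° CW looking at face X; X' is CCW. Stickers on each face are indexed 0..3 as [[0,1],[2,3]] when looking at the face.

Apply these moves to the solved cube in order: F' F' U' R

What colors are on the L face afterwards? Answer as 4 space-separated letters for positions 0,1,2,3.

After move 1 (F'): F=GGGG U=WWRR R=YRYR D=OOYY L=OWOW
After move 2 (F'): F=GGGG U=WWYY R=OROR D=WWYY L=OROR
After move 3 (U'): U=WYWY F=ORGG R=GGOR B=ORBB L=BBOR
After move 4 (R): R=OGRG U=WRWG F=OWGY D=WBYO B=YRYB
Query: L face = BBOR

Answer: B B O R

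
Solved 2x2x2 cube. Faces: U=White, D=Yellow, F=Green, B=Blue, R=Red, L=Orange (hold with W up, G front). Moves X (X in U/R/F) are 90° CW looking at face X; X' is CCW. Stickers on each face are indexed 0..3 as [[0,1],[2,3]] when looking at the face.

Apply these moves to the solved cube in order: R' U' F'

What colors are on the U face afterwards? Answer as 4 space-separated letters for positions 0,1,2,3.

Answer: B B G R

Derivation:
After move 1 (R'): R=RRRR U=WBWB F=GWGW D=YGYG B=YBYB
After move 2 (U'): U=BBWW F=OOGW R=GWRR B=RRYB L=YBOO
After move 3 (F'): F=OWOG U=BBGR R=GWYR D=BOYG L=YWOW
Query: U face = BBGR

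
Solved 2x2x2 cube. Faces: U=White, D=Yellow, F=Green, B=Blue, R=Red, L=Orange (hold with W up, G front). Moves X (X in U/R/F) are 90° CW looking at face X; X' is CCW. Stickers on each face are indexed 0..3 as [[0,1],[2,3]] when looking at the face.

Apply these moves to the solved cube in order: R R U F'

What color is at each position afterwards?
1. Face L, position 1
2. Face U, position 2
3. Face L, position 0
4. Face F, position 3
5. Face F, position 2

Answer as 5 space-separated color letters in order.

Answer: Y G G G R

Derivation:
After move 1 (R): R=RRRR U=WGWG F=GYGY D=YBYB B=WBWB
After move 2 (R): R=RRRR U=WYWY F=GBGB D=YWYW B=GBGB
After move 3 (U): U=WWYY F=RRGB R=GBRR B=OOGB L=GBOO
After move 4 (F'): F=RBRG U=WWGR R=WBYR D=BOYW L=GYOY
Query 1: L[1] = Y
Query 2: U[2] = G
Query 3: L[0] = G
Query 4: F[3] = G
Query 5: F[2] = R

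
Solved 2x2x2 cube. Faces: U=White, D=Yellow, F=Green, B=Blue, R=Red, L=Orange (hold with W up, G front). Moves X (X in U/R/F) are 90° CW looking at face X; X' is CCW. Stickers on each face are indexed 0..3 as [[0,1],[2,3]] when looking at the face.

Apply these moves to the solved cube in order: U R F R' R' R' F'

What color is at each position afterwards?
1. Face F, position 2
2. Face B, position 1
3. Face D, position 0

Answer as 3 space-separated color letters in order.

After move 1 (U): U=WWWW F=RRGG R=BBRR B=OOBB L=GGOO
After move 2 (R): R=RBRB U=WRWG F=RYGY D=YBYO B=WOWB
After move 3 (F): F=GRYY U=WROG R=WBGB D=RRYO L=GYOB
After move 4 (R'): R=BBWG U=WWOW F=GRYG D=RRYY B=OORB
After move 5 (R'): R=BGBW U=WROO F=GWYW D=RRYG B=YORB
After move 6 (R'): R=GWBB U=WROY F=GRYO D=RWYW B=GORB
After move 7 (F'): F=ROGY U=WRGB R=WWRB D=YBYW L=GYOO
Query 1: F[2] = G
Query 2: B[1] = O
Query 3: D[0] = Y

Answer: G O Y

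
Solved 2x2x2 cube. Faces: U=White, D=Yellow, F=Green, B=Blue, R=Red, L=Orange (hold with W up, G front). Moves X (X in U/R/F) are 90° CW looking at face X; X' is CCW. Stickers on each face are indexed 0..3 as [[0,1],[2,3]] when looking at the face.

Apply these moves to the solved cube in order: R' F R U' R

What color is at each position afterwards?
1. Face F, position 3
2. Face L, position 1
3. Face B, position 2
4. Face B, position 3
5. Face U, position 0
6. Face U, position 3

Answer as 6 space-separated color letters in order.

After move 1 (R'): R=RRRR U=WBWB F=GWGW D=YGYG B=YBYB
After move 2 (F): F=GGWW U=WBOO R=WRBR D=RRYG L=OYOG
After move 3 (R): R=BWRR U=WGOW F=GRWG D=RYYY B=OBBB
After move 4 (U'): U=GWWO F=OYWG R=GRRR B=BWBB L=OBOG
After move 5 (R): R=RGRR U=GYWG F=OYWY D=RBYB B=OWWB
Query 1: F[3] = Y
Query 2: L[1] = B
Query 3: B[2] = W
Query 4: B[3] = B
Query 5: U[0] = G
Query 6: U[3] = G

Answer: Y B W B G G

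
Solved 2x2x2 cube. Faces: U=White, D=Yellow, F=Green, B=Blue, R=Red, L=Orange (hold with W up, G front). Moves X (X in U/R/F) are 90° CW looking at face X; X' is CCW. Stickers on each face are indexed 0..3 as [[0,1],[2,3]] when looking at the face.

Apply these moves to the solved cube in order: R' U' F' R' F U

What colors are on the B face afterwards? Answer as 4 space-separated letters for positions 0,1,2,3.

After move 1 (R'): R=RRRR U=WBWB F=GWGW D=YGYG B=YBYB
After move 2 (U'): U=BBWW F=OOGW R=GWRR B=RRYB L=YBOO
After move 3 (F'): F=OWOG U=BBGR R=GWYR D=BOYG L=YWOW
After move 4 (R'): R=WRGY U=BYGR F=OBOR D=BWYG B=GROB
After move 5 (F): F=OORB U=BYWW R=GRRY D=GWYG L=YBOW
After move 6 (U): U=WBWY F=GRRB R=GRRY B=YBOB L=OOOW
Query: B face = YBOB

Answer: Y B O B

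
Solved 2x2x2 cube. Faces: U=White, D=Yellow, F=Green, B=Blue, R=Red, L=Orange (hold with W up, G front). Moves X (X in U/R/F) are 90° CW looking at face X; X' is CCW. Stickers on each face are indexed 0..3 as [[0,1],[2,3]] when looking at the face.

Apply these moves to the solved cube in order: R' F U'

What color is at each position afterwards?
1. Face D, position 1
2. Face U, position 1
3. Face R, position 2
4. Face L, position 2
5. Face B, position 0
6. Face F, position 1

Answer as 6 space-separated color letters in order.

After move 1 (R'): R=RRRR U=WBWB F=GWGW D=YGYG B=YBYB
After move 2 (F): F=GGWW U=WBOO R=WRBR D=RRYG L=OYOG
After move 3 (U'): U=BOWO F=OYWW R=GGBR B=WRYB L=YBOG
Query 1: D[1] = R
Query 2: U[1] = O
Query 3: R[2] = B
Query 4: L[2] = O
Query 5: B[0] = W
Query 6: F[1] = Y

Answer: R O B O W Y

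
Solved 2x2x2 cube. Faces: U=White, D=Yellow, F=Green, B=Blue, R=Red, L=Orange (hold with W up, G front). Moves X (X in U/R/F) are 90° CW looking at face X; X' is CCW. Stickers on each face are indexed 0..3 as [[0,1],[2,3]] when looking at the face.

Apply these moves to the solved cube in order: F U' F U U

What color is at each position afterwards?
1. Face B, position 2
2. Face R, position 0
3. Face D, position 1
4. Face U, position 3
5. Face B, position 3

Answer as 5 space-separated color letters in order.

After move 1 (F): F=GGGG U=WWOO R=WRWR D=RRYY L=OYOY
After move 2 (U'): U=WOWO F=OYGG R=GGWR B=WRBB L=BBOY
After move 3 (F): F=GOGY U=WOYB R=WGOR D=WGYY L=BROR
After move 4 (U): U=YWBO F=WGGY R=WROR B=BRBB L=GOOR
After move 5 (U): U=BYOW F=WRGY R=BROR B=GOBB L=WGOR
Query 1: B[2] = B
Query 2: R[0] = B
Query 3: D[1] = G
Query 4: U[3] = W
Query 5: B[3] = B

Answer: B B G W B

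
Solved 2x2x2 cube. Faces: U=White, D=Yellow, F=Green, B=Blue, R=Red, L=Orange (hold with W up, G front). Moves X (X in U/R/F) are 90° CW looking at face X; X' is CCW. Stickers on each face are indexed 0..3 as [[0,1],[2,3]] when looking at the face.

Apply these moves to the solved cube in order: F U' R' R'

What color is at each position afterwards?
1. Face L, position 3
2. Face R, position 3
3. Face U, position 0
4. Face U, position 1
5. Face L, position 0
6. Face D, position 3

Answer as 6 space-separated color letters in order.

Answer: Y G W R B O

Derivation:
After move 1 (F): F=GGGG U=WWOO R=WRWR D=RRYY L=OYOY
After move 2 (U'): U=WOWO F=OYGG R=GGWR B=WRBB L=BBOY
After move 3 (R'): R=GRGW U=WBWW F=OOGO D=RYYG B=YRRB
After move 4 (R'): R=RWGG U=WRWY F=OBGW D=ROYO B=GRYB
Query 1: L[3] = Y
Query 2: R[3] = G
Query 3: U[0] = W
Query 4: U[1] = R
Query 5: L[0] = B
Query 6: D[3] = O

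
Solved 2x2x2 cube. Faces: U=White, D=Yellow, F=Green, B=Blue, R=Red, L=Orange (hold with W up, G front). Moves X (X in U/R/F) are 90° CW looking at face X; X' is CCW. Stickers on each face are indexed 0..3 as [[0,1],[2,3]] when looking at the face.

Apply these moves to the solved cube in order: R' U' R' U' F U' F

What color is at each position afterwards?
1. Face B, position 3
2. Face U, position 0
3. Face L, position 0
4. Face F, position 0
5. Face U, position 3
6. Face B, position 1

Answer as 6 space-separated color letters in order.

After move 1 (R'): R=RRRR U=WBWB F=GWGW D=YGYG B=YBYB
After move 2 (U'): U=BBWW F=OOGW R=GWRR B=RRYB L=YBOO
After move 3 (R'): R=WRGR U=BYWR F=OBGW D=YOYW B=GRGB
After move 4 (U'): U=YRBW F=YBGW R=OBGR B=WRGB L=GROO
After move 5 (F): F=GYWB U=YROR R=BBWR D=GOYW L=GYOO
After move 6 (U'): U=RRYO F=GYWB R=GYWR B=BBGB L=WROO
After move 7 (F): F=WGBY U=RROR R=YYOR D=WGYW L=WGOO
Query 1: B[3] = B
Query 2: U[0] = R
Query 3: L[0] = W
Query 4: F[0] = W
Query 5: U[3] = R
Query 6: B[1] = B

Answer: B R W W R B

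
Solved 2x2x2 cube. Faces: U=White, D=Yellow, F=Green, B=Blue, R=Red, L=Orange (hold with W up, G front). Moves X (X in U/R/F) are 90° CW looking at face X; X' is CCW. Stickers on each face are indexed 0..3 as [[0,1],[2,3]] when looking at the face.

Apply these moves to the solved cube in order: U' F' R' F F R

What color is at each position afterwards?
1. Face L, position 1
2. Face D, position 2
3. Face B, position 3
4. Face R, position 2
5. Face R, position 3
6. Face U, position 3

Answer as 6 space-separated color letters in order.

Answer: Y Y B Y R O

Derivation:
After move 1 (U'): U=WWWW F=OOGG R=GGRR B=RRBB L=BBOO
After move 2 (F'): F=OGOG U=WWGR R=YGYR D=BOYY L=BWOW
After move 3 (R'): R=GRYY U=WBGR F=OWOR D=BGYG B=YROB
After move 4 (F): F=OORW U=WBWW R=GRRY D=YGYG L=BBOG
After move 5 (F): F=ROWO U=WBGB R=WRWY D=RGYG L=BYOG
After move 6 (R): R=WWYR U=WOGO F=RGWG D=ROYY B=BRBB
Query 1: L[1] = Y
Query 2: D[2] = Y
Query 3: B[3] = B
Query 4: R[2] = Y
Query 5: R[3] = R
Query 6: U[3] = O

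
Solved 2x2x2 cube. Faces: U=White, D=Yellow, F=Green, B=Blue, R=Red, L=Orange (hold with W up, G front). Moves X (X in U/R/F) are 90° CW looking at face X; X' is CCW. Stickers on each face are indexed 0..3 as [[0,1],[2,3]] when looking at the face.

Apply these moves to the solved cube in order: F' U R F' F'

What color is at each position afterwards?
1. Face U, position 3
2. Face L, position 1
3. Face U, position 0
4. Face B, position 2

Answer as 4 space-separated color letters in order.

After move 1 (F'): F=GGGG U=WWRR R=YRYR D=OOYY L=OWOW
After move 2 (U): U=RWRW F=YRGG R=BBYR B=OWBB L=GGOW
After move 3 (R): R=YBRB U=RRRG F=YOGY D=OBYO B=WWWB
After move 4 (F'): F=OYYG U=RRYR R=BBOB D=GWYO L=GGOR
After move 5 (F'): F=YGOY U=RRBO R=WBGB D=GRYO L=GROY
Query 1: U[3] = O
Query 2: L[1] = R
Query 3: U[0] = R
Query 4: B[2] = W

Answer: O R R W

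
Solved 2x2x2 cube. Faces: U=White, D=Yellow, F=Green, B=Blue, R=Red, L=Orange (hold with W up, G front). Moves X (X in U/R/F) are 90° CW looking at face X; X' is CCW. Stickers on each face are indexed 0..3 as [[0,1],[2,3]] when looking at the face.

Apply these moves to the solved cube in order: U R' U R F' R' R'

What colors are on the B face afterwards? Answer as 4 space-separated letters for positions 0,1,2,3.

After move 1 (U): U=WWWW F=RRGG R=BBRR B=OOBB L=GGOO
After move 2 (R'): R=BRBR U=WBWO F=RWGW D=YRYG B=YOYB
After move 3 (U): U=WWOB F=BRGW R=YOBR B=GGYB L=RWOO
After move 4 (R): R=BYRO U=WROW F=BRGG D=YYYG B=BGWB
After move 5 (F'): F=RGBG U=WRBR R=YYYO D=WOYG L=RWOO
After move 6 (R'): R=YOYY U=WWBB F=RRBR D=WGYG B=GGOB
After move 7 (R'): R=OYYY U=WOBG F=RWBB D=WRYR B=GGGB
Query: B face = GGGB

Answer: G G G B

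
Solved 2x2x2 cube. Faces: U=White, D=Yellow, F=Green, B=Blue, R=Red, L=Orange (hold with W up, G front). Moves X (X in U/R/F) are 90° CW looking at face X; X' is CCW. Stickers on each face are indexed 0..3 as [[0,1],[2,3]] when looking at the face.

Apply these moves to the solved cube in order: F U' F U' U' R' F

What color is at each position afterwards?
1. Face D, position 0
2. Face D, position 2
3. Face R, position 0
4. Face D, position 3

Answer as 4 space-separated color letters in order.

Answer: B Y O Y

Derivation:
After move 1 (F): F=GGGG U=WWOO R=WRWR D=RRYY L=OYOY
After move 2 (U'): U=WOWO F=OYGG R=GGWR B=WRBB L=BBOY
After move 3 (F): F=GOGY U=WOYB R=WGOR D=WGYY L=BROR
After move 4 (U'): U=OBWY F=BRGY R=GOOR B=WGBB L=WROR
After move 5 (U'): U=BYOW F=WRGY R=BROR B=GOBB L=WGOR
After move 6 (R'): R=RRBO U=BBOG F=WYGW D=WRYY B=YOGB
After move 7 (F): F=GWWY U=BBRG R=ORGO D=BRYY L=WWOR
Query 1: D[0] = B
Query 2: D[2] = Y
Query 3: R[0] = O
Query 4: D[3] = Y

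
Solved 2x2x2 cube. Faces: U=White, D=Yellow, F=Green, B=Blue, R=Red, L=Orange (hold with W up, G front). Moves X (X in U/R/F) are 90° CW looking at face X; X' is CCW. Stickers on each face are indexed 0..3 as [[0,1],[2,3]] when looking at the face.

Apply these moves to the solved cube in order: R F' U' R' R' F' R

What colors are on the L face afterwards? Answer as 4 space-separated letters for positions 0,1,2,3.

After move 1 (R): R=RRRR U=WGWG F=GYGY D=YBYB B=WBWB
After move 2 (F'): F=YYGG U=WGRR R=BRYR D=OOYB L=OGOW
After move 3 (U'): U=GRWR F=OGGG R=YYYR B=BRWB L=WBOW
After move 4 (R'): R=YRYY U=GWWB F=ORGR D=OGYG B=BROB
After move 5 (R'): R=RYYY U=GOWB F=OWGB D=ORYR B=GRGB
After move 6 (F'): F=WBOG U=GORY R=RYOY D=BWYR L=WBOW
After move 7 (R): R=ORYY U=GBRG F=WWOR D=BGYG B=YROB
Query: L face = WBOW

Answer: W B O W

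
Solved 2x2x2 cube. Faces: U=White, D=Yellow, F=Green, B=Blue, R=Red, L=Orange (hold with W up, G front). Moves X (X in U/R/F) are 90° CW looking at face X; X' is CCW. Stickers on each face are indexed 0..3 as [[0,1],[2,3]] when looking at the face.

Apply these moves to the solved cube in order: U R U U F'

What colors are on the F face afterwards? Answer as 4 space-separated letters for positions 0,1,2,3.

Answer: O Y W G

Derivation:
After move 1 (U): U=WWWW F=RRGG R=BBRR B=OOBB L=GGOO
After move 2 (R): R=RBRB U=WRWG F=RYGY D=YBYO B=WOWB
After move 3 (U): U=WWGR F=RBGY R=WORB B=GGWB L=RYOO
After move 4 (U): U=GWRW F=WOGY R=GGRB B=RYWB L=RBOO
After move 5 (F'): F=OYWG U=GWGR R=BGYB D=BOYO L=RWOR
Query: F face = OYWG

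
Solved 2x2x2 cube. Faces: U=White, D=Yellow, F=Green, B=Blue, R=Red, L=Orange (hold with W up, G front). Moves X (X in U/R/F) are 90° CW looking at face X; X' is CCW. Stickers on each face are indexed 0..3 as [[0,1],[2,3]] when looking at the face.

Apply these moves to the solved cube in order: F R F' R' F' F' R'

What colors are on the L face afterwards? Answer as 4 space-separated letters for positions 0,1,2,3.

Answer: O B O W

Derivation:
After move 1 (F): F=GGGG U=WWOO R=WRWR D=RRYY L=OYOY
After move 2 (R): R=WWRR U=WGOG F=GRGY D=RBYB B=OBWB
After move 3 (F'): F=RYGG U=WGWR R=BWRR D=YYYB L=OGOO
After move 4 (R'): R=WRBR U=WWWO F=RGGR D=YYYG B=BBYB
After move 5 (F'): F=GRRG U=WWWB R=YRYR D=GOYG L=OOOW
After move 6 (F'): F=RGGR U=WWYY R=ORGR D=OWYG L=OBOW
After move 7 (R'): R=RROG U=WYYB F=RWGY D=OGYR B=GBWB
Query: L face = OBOW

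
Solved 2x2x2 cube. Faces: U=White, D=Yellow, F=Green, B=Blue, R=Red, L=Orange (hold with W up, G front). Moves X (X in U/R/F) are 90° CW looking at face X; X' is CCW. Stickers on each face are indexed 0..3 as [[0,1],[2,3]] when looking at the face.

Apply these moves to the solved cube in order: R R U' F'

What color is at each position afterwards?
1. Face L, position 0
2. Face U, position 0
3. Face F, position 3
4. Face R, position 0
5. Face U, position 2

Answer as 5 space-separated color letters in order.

After move 1 (R): R=RRRR U=WGWG F=GYGY D=YBYB B=WBWB
After move 2 (R): R=RRRR U=WYWY F=GBGB D=YWYW B=GBGB
After move 3 (U'): U=YYWW F=OOGB R=GBRR B=RRGB L=GBOO
After move 4 (F'): F=OBOG U=YYGR R=WBYR D=BOYW L=GWOW
Query 1: L[0] = G
Query 2: U[0] = Y
Query 3: F[3] = G
Query 4: R[0] = W
Query 5: U[2] = G

Answer: G Y G W G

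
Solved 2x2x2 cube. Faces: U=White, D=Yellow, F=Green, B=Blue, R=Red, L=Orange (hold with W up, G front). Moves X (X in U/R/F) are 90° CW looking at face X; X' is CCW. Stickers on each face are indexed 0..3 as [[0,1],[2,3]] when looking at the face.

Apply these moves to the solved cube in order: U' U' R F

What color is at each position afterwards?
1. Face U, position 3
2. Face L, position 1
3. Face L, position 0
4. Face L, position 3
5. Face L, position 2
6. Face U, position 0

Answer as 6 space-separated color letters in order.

Answer: R Y R B O W

Derivation:
After move 1 (U'): U=WWWW F=OOGG R=GGRR B=RRBB L=BBOO
After move 2 (U'): U=WWWW F=BBGG R=OORR B=GGBB L=RROO
After move 3 (R): R=RORO U=WBWG F=BYGY D=YBYG B=WGWB
After move 4 (F): F=GBYY U=WBOR R=WOGO D=RRYG L=RYOB
Query 1: U[3] = R
Query 2: L[1] = Y
Query 3: L[0] = R
Query 4: L[3] = B
Query 5: L[2] = O
Query 6: U[0] = W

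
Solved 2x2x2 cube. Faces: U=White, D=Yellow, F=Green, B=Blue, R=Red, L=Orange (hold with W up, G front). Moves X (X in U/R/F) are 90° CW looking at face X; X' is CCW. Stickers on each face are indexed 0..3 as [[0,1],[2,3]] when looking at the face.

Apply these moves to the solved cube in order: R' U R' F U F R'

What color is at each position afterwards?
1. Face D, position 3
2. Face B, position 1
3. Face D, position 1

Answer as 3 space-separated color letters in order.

Answer: R Y B

Derivation:
After move 1 (R'): R=RRRR U=WBWB F=GWGW D=YGYG B=YBYB
After move 2 (U): U=WWBB F=RRGW R=YBRR B=OOYB L=GWOO
After move 3 (R'): R=BRYR U=WYBO F=RWGB D=YRYW B=GOGB
After move 4 (F): F=GRBW U=WYOW R=BROR D=YBYW L=GYOR
After move 5 (U): U=OWWY F=BRBW R=GOOR B=GYGB L=GROR
After move 6 (F): F=BBWR U=OWRR R=WOYR D=OGYW L=GYOB
After move 7 (R'): R=ORWY U=OGRG F=BWWR D=OBYR B=WYGB
Query 1: D[3] = R
Query 2: B[1] = Y
Query 3: D[1] = B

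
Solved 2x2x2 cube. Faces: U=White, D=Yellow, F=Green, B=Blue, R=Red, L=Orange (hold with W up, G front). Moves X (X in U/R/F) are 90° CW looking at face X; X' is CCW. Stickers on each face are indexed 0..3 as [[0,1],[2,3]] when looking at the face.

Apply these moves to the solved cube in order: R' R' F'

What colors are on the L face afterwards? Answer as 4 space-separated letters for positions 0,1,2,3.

Answer: O Y O W

Derivation:
After move 1 (R'): R=RRRR U=WBWB F=GWGW D=YGYG B=YBYB
After move 2 (R'): R=RRRR U=WYWY F=GBGB D=YWYW B=GBGB
After move 3 (F'): F=BBGG U=WYRR R=WRYR D=OOYW L=OYOW
Query: L face = OYOW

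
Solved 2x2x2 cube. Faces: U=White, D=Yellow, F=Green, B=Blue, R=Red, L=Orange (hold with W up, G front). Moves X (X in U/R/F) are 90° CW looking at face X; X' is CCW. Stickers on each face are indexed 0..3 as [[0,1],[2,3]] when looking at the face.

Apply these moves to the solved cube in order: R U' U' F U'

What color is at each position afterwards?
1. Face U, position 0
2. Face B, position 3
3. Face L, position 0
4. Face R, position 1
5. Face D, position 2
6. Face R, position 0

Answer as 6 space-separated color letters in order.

After move 1 (R): R=RRRR U=WGWG F=GYGY D=YBYB B=WBWB
After move 2 (U'): U=GGWW F=OOGY R=GYRR B=RRWB L=WBOO
After move 3 (U'): U=GWGW F=WBGY R=OORR B=GYWB L=RROO
After move 4 (F): F=GWYB U=GWOR R=GOWR D=ROYB L=RYOB
After move 5 (U'): U=WRGO F=RYYB R=GWWR B=GOWB L=GYOB
Query 1: U[0] = W
Query 2: B[3] = B
Query 3: L[0] = G
Query 4: R[1] = W
Query 5: D[2] = Y
Query 6: R[0] = G

Answer: W B G W Y G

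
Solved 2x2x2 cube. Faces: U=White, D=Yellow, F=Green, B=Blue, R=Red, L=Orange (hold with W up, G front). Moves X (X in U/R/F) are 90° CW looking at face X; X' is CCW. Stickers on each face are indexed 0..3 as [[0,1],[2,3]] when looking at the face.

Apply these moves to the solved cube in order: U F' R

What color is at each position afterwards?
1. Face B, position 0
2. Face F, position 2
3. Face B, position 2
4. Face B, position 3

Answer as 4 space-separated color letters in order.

After move 1 (U): U=WWWW F=RRGG R=BBRR B=OOBB L=GGOO
After move 2 (F'): F=RGRG U=WWBR R=YBYR D=GOYY L=GWOW
After move 3 (R): R=YYRB U=WGBG F=RORY D=GBYO B=ROWB
Query 1: B[0] = R
Query 2: F[2] = R
Query 3: B[2] = W
Query 4: B[3] = B

Answer: R R W B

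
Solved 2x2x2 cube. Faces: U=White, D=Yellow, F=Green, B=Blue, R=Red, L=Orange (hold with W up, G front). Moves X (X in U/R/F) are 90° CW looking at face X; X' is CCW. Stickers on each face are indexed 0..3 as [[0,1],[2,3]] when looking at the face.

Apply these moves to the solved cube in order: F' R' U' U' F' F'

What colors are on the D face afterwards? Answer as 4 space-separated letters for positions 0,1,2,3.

Answer: W B Y G

Derivation:
After move 1 (F'): F=GGGG U=WWRR R=YRYR D=OOYY L=OWOW
After move 2 (R'): R=RRYY U=WBRB F=GWGR D=OGYG B=YBOB
After move 3 (U'): U=BBWR F=OWGR R=GWYY B=RROB L=YBOW
After move 4 (U'): U=BRBW F=YBGR R=OWYY B=GWOB L=RROW
After move 5 (F'): F=BRYG U=BROY R=GWOY D=RWYG L=RWOB
After move 6 (F'): F=RGBY U=BRGO R=WWRY D=WBYG L=RYOO
Query: D face = WBYG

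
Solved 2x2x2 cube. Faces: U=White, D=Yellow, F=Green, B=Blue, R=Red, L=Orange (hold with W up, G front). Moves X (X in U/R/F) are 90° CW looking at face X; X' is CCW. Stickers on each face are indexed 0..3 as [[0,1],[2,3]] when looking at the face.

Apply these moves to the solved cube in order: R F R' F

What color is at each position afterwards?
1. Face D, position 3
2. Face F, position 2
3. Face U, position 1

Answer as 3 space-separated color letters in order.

After move 1 (R): R=RRRR U=WGWG F=GYGY D=YBYB B=WBWB
After move 2 (F): F=GGYY U=WGOO R=WRGR D=RRYB L=OYOB
After move 3 (R'): R=RRWG U=WWOW F=GGYO D=RGYY B=BBRB
After move 4 (F): F=YGOG U=WWBY R=ORWG D=WRYY L=OROG
Query 1: D[3] = Y
Query 2: F[2] = O
Query 3: U[1] = W

Answer: Y O W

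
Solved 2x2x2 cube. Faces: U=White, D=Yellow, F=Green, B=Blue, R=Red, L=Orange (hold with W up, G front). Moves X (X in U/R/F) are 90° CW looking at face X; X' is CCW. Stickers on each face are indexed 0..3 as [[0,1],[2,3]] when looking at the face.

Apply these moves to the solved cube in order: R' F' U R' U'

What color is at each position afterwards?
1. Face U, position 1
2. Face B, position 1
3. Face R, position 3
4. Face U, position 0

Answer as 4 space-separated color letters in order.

After move 1 (R'): R=RRRR U=WBWB F=GWGW D=YGYG B=YBYB
After move 2 (F'): F=WWGG U=WBRR R=GRYR D=OOYG L=OBOW
After move 3 (U): U=RWRB F=GRGG R=YBYR B=OBYB L=WWOW
After move 4 (R'): R=BRYY U=RYRO F=GWGB D=ORYG B=GBOB
After move 5 (U'): U=YORR F=WWGB R=GWYY B=BROB L=GBOW
Query 1: U[1] = O
Query 2: B[1] = R
Query 3: R[3] = Y
Query 4: U[0] = Y

Answer: O R Y Y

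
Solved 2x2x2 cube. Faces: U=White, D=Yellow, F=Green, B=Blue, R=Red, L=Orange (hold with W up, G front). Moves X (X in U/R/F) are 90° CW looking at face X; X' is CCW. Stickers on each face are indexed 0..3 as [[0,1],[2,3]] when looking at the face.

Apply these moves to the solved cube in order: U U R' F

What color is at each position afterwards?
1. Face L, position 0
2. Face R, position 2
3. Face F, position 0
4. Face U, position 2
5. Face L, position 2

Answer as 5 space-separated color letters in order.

After move 1 (U): U=WWWW F=RRGG R=BBRR B=OOBB L=GGOO
After move 2 (U): U=WWWW F=BBGG R=OORR B=GGBB L=RROO
After move 3 (R'): R=OROR U=WBWG F=BWGW D=YBYG B=YGYB
After move 4 (F): F=GBWW U=WBOR R=WRGR D=OOYG L=RYOB
Query 1: L[0] = R
Query 2: R[2] = G
Query 3: F[0] = G
Query 4: U[2] = O
Query 5: L[2] = O

Answer: R G G O O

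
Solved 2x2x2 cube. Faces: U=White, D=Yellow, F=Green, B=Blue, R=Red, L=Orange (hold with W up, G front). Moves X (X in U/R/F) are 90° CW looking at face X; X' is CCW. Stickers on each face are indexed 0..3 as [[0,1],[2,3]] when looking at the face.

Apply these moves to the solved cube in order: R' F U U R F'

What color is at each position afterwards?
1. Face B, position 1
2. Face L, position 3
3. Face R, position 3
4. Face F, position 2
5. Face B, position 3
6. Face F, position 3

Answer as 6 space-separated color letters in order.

After move 1 (R'): R=RRRR U=WBWB F=GWGW D=YGYG B=YBYB
After move 2 (F): F=GGWW U=WBOO R=WRBR D=RRYG L=OYOG
After move 3 (U): U=OWOB F=WRWW R=YBBR B=OYYB L=GGOG
After move 4 (U): U=OOBW F=YBWW R=OYBR B=GGYB L=WROG
After move 5 (R): R=BORY U=OBBW F=YRWG D=RYYG B=WGOB
After move 6 (F'): F=RGYW U=OBBR R=YORY D=RGYG L=WWOB
Query 1: B[1] = G
Query 2: L[3] = B
Query 3: R[3] = Y
Query 4: F[2] = Y
Query 5: B[3] = B
Query 6: F[3] = W

Answer: G B Y Y B W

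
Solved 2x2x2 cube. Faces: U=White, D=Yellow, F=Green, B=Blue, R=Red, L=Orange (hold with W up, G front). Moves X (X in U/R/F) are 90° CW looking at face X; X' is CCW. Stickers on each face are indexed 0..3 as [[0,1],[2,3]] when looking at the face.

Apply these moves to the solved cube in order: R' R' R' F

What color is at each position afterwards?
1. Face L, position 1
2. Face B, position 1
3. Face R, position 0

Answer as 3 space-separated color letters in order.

Answer: Y B W

Derivation:
After move 1 (R'): R=RRRR U=WBWB F=GWGW D=YGYG B=YBYB
After move 2 (R'): R=RRRR U=WYWY F=GBGB D=YWYW B=GBGB
After move 3 (R'): R=RRRR U=WGWG F=GYGY D=YBYB B=WBWB
After move 4 (F): F=GGYY U=WGOO R=WRGR D=RRYB L=OYOB
Query 1: L[1] = Y
Query 2: B[1] = B
Query 3: R[0] = W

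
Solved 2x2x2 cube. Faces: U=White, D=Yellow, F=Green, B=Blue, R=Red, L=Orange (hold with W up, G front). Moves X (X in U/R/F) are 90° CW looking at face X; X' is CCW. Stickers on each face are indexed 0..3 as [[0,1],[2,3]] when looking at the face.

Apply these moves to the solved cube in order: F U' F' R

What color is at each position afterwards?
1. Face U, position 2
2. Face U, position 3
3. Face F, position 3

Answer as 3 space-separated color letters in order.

After move 1 (F): F=GGGG U=WWOO R=WRWR D=RRYY L=OYOY
After move 2 (U'): U=WOWO F=OYGG R=GGWR B=WRBB L=BBOY
After move 3 (F'): F=YGOG U=WOGW R=RGRR D=BYYY L=BOOW
After move 4 (R): R=RRRG U=WGGG F=YYOY D=BBYW B=WROB
Query 1: U[2] = G
Query 2: U[3] = G
Query 3: F[3] = Y

Answer: G G Y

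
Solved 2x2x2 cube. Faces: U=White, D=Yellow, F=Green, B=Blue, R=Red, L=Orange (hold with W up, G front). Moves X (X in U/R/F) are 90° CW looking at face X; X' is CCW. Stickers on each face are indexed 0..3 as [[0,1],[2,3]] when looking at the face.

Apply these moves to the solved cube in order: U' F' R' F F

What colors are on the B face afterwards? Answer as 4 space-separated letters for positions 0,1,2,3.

Answer: Y R O B

Derivation:
After move 1 (U'): U=WWWW F=OOGG R=GGRR B=RRBB L=BBOO
After move 2 (F'): F=OGOG U=WWGR R=YGYR D=BOYY L=BWOW
After move 3 (R'): R=GRYY U=WBGR F=OWOR D=BGYG B=YROB
After move 4 (F): F=OORW U=WBWW R=GRRY D=YGYG L=BBOG
After move 5 (F): F=ROWO U=WBGB R=WRWY D=RGYG L=BYOG
Query: B face = YROB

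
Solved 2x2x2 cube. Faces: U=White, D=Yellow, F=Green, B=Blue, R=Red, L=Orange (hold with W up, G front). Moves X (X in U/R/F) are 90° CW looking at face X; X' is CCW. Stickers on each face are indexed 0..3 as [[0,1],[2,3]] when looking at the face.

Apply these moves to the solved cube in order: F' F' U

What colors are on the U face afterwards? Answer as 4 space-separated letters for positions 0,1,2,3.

Answer: Y W Y W

Derivation:
After move 1 (F'): F=GGGG U=WWRR R=YRYR D=OOYY L=OWOW
After move 2 (F'): F=GGGG U=WWYY R=OROR D=WWYY L=OROR
After move 3 (U): U=YWYW F=ORGG R=BBOR B=ORBB L=GGOR
Query: U face = YWYW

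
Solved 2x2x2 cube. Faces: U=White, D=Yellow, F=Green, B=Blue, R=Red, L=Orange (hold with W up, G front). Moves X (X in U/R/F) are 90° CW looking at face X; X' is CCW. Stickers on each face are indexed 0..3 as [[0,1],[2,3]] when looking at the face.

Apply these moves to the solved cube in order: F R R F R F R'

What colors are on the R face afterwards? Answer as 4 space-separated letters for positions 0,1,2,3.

Answer: O W Y B

Derivation:
After move 1 (F): F=GGGG U=WWOO R=WRWR D=RRYY L=OYOY
After move 2 (R): R=WWRR U=WGOG F=GRGY D=RBYB B=OBWB
After move 3 (R): R=RWRW U=WROY F=GBGB D=RWYO B=GBGB
After move 4 (F): F=GGBB U=WRYY R=OWYW D=RRYO L=OROW
After move 5 (R): R=YOWW U=WGYB F=GRBO D=RGYG B=YBRB
After move 6 (F): F=BGOR U=WGWR R=YOBW D=WYYG L=OROG
After move 7 (R'): R=OWYB U=WRWY F=BGOR D=WGYR B=GBYB
Query: R face = OWYB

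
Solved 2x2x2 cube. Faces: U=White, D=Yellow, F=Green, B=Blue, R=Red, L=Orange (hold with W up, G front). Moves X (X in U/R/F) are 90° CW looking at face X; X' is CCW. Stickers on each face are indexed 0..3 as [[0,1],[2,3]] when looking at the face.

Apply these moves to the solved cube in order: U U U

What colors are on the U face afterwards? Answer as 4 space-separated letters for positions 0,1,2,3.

Answer: W W W W

Derivation:
After move 1 (U): U=WWWW F=RRGG R=BBRR B=OOBB L=GGOO
After move 2 (U): U=WWWW F=BBGG R=OORR B=GGBB L=RROO
After move 3 (U): U=WWWW F=OOGG R=GGRR B=RRBB L=BBOO
Query: U face = WWWW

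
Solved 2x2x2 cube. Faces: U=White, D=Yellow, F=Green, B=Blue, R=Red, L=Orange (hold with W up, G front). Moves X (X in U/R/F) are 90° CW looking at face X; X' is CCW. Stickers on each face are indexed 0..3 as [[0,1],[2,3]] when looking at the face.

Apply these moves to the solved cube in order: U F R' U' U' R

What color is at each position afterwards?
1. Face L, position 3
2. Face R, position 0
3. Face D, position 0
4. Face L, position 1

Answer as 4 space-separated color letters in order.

Answer: Y W R R

Derivation:
After move 1 (U): U=WWWW F=RRGG R=BBRR B=OOBB L=GGOO
After move 2 (F): F=GRGR U=WWOG R=WBWR D=RBYY L=GYOY
After move 3 (R'): R=BRWW U=WBOO F=GWGG D=RRYR B=YOBB
After move 4 (U'): U=BOWO F=GYGG R=GWWW B=BRBB L=YOOY
After move 5 (U'): U=OOBW F=YOGG R=GYWW B=GWBB L=BROY
After move 6 (R): R=WGWY U=OOBG F=YRGR D=RBYG B=WWOB
Query 1: L[3] = Y
Query 2: R[0] = W
Query 3: D[0] = R
Query 4: L[1] = R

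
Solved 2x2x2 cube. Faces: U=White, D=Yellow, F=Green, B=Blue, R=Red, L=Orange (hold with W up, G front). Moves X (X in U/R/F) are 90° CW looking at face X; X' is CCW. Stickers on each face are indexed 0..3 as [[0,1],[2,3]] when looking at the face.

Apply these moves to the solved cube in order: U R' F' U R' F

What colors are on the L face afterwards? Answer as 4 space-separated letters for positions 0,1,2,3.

After move 1 (U): U=WWWW F=RRGG R=BBRR B=OOBB L=GGOO
After move 2 (R'): R=BRBR U=WBWO F=RWGW D=YRYG B=YOYB
After move 3 (F'): F=WWRG U=WBBB R=RRYR D=GOYG L=GOOW
After move 4 (U): U=BWBB F=RRRG R=YOYR B=GOYB L=WWOW
After move 5 (R'): R=ORYY U=BYBG F=RWRB D=GRYG B=GOOB
After move 6 (F): F=RRBW U=BYWW R=BRGY D=YOYG L=WGOR
Query: L face = WGOR

Answer: W G O R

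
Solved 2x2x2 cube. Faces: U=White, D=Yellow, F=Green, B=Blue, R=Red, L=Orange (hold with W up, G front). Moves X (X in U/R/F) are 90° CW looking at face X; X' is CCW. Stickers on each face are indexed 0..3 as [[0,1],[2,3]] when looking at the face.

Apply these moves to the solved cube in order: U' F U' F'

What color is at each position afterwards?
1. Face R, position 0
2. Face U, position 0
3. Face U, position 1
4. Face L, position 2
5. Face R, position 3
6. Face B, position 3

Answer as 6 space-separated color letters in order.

Answer: G W B O R B

Derivation:
After move 1 (U'): U=WWWW F=OOGG R=GGRR B=RRBB L=BBOO
After move 2 (F): F=GOGO U=WWOB R=WGWR D=RGYY L=BYOY
After move 3 (U'): U=WBWO F=BYGO R=GOWR B=WGBB L=RROY
After move 4 (F'): F=YOBG U=WBGW R=GORR D=RYYY L=ROOW
Query 1: R[0] = G
Query 2: U[0] = W
Query 3: U[1] = B
Query 4: L[2] = O
Query 5: R[3] = R
Query 6: B[3] = B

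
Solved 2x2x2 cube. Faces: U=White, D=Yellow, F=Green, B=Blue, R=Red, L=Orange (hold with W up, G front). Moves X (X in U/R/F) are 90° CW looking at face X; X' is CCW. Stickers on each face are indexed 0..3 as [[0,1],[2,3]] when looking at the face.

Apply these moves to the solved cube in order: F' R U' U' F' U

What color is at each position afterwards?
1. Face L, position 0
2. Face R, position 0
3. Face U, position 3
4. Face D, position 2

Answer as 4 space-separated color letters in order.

After move 1 (F'): F=GGGG U=WWRR R=YRYR D=OOYY L=OWOW
After move 2 (R): R=YYRR U=WGRG F=GOGY D=OBYB B=RBWB
After move 3 (U'): U=GGWR F=OWGY R=GORR B=YYWB L=RBOW
After move 4 (U'): U=GRGW F=RBGY R=OWRR B=GOWB L=YYOW
After move 5 (F'): F=BYRG U=GROR R=BWOR D=YWYB L=YWOG
After move 6 (U): U=OGRR F=BWRG R=GOOR B=YWWB L=BYOG
Query 1: L[0] = B
Query 2: R[0] = G
Query 3: U[3] = R
Query 4: D[2] = Y

Answer: B G R Y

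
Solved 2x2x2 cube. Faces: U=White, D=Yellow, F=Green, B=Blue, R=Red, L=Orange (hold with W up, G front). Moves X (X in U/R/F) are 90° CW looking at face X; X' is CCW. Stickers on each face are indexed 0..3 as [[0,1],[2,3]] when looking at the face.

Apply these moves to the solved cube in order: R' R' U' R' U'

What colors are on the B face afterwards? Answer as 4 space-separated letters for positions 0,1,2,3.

Answer: B R W B

Derivation:
After move 1 (R'): R=RRRR U=WBWB F=GWGW D=YGYG B=YBYB
After move 2 (R'): R=RRRR U=WYWY F=GBGB D=YWYW B=GBGB
After move 3 (U'): U=YYWW F=OOGB R=GBRR B=RRGB L=GBOO
After move 4 (R'): R=BRGR U=YGWR F=OYGW D=YOYB B=WRWB
After move 5 (U'): U=GRYW F=GBGW R=OYGR B=BRWB L=WROO
Query: B face = BRWB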